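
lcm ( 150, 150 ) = 150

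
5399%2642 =115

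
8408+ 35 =8443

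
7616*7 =53312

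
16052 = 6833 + 9219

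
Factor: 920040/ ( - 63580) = -246/17  =  - 2^1*3^1 * 17^( - 1)*41^1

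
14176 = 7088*2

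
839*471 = 395169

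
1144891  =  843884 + 301007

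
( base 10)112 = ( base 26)48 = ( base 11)A2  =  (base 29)3P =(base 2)1110000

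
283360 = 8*35420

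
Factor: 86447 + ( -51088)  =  35359 = 19^1*1861^1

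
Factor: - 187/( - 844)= 2^( - 2)*11^1*17^1*211^( - 1)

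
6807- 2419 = 4388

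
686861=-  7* ( - 98123 )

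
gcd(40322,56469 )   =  1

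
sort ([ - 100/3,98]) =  [ - 100/3,98 ] 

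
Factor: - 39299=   -  13^1*3023^1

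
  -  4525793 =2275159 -6800952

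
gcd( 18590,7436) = 3718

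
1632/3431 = 1632/3431 = 0.48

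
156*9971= 1555476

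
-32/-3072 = 1/96 = 0.01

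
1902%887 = 128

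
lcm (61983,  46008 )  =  4462776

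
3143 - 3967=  - 824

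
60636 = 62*978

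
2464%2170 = 294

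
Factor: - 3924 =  - 2^2*3^2*109^1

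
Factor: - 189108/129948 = - 927/637   =  -  3^2*7^ ( - 2 )*13^( - 1 )*103^1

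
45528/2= 22764=22764.00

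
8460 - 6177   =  2283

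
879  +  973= 1852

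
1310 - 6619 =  - 5309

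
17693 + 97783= 115476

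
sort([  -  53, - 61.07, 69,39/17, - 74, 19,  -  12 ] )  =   [-74, - 61.07,-53,  -  12, 39/17,19,69] 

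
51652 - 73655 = -22003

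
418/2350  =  209/1175 = 0.18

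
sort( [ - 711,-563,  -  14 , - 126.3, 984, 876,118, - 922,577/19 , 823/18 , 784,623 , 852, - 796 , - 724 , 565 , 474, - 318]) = [ - 922, - 796, - 724,  -  711, - 563,-318,-126.3 , - 14, 577/19,823/18,  118,474, 565,623, 784, 852,876 , 984]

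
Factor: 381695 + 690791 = 2^1 * 536243^1= 1072486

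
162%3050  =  162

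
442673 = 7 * 63239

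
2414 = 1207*2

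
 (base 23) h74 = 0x23c6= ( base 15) 2AA8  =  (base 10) 9158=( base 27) cf5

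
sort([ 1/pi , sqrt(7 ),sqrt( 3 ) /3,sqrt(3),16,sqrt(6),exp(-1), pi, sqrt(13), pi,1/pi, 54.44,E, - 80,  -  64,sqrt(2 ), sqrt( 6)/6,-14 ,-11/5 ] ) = [-80, - 64,-14, -11/5,1/pi , 1/pi, exp(-1), sqrt( 6 )/6, sqrt (3)/3,sqrt(2), sqrt(3 ),sqrt( 6), sqrt(7),E, pi, pi, sqrt(13),16, 54.44 ]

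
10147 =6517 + 3630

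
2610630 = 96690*27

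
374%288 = 86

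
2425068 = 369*6572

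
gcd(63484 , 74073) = 1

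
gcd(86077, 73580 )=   1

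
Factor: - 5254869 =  - 3^1*1751623^1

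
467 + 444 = 911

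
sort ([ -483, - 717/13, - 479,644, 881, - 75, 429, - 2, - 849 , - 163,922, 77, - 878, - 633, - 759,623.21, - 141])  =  [ - 878, - 849, - 759, - 633,  -  483,  -  479, - 163,  -  141, - 75,-717/13, - 2, 77, 429, 623.21, 644, 881,922 ]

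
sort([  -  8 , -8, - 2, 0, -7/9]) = [ - 8, - 8,-2, - 7/9,0 ]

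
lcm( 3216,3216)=3216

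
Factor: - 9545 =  -5^1 * 23^1*83^1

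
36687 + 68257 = 104944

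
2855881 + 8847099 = 11702980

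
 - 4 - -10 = 6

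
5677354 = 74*76721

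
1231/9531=1231/9531= 0.13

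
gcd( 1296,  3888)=1296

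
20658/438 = 3443/73  =  47.16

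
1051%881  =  170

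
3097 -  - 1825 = 4922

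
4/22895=4/22895 = 0.00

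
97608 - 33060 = 64548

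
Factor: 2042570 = 2^1*5^1 * 157^1*1301^1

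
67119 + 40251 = 107370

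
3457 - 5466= - 2009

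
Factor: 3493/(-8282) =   -  2^(  -  1)*7^1*41^(-1)*101^( - 1)*499^1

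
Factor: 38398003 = 7^1 * 5485429^1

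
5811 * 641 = 3724851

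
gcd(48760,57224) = 184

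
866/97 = 866/97 = 8.93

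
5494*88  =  483472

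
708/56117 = 708/56117 = 0.01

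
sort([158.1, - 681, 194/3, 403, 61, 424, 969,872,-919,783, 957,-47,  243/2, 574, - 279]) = [ - 919, - 681, - 279, - 47, 61,194/3,243/2,158.1, 403, 424, 574, 783, 872, 957,969 ]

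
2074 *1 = 2074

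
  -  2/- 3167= 2/3167 = 0.00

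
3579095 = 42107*85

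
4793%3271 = 1522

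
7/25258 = 7/25258=0.00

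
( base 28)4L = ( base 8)205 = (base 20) 6D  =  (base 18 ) 77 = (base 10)133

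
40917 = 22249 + 18668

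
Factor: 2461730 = 2^1 *5^1*246173^1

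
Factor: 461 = 461^1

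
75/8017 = 75/8017 = 0.01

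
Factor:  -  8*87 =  - 2^3*3^1*29^1 = - 696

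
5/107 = 5/107 = 0.05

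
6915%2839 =1237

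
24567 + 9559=34126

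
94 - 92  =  2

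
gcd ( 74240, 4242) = 2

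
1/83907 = 1/83907  =  0.00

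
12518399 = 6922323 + 5596076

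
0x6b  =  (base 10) 107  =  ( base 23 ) 4F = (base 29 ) 3k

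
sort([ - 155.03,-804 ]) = [ - 804,-155.03]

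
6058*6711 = 40655238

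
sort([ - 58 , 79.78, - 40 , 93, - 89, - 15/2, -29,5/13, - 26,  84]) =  [ - 89, - 58,-40, - 29, - 26, - 15/2, 5/13, 79.78, 84 , 93] 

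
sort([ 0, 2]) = [0,2]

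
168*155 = 26040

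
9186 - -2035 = 11221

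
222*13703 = 3042066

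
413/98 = 59/14=4.21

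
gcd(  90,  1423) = 1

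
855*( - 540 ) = -461700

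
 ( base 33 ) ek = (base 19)167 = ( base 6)2122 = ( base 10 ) 482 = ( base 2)111100010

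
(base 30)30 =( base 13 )6C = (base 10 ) 90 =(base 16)5A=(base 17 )55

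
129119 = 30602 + 98517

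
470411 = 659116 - 188705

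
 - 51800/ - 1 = 51800/1=51800.00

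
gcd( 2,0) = 2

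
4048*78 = 315744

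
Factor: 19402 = 2^1*89^1*109^1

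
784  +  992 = 1776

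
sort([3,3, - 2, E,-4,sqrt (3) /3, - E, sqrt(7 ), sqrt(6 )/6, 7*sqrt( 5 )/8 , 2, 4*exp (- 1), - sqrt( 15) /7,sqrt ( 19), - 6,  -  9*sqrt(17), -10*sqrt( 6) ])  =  [ - 9*sqrt(17 ), - 10*sqrt( 6 ),-6,  -  4, -E,-2, - sqrt(15)/7,sqrt(6)/6,sqrt(3)/3,4*exp( - 1),7*sqrt( 5 )/8,2, sqrt( 7) , E, 3, 3, sqrt (19) ] 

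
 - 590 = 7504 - 8094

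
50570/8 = 25285/4 = 6321.25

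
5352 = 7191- 1839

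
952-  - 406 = 1358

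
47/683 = 47/683 = 0.07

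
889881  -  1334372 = - 444491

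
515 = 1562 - 1047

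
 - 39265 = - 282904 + 243639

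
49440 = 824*60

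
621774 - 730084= - 108310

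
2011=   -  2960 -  - 4971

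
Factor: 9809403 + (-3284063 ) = 6525340 =2^2*5^1*431^1*757^1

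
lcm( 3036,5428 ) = 179124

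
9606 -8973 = 633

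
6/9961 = 6/9961   =  0.00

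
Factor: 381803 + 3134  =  7^1*127^1*433^1 = 384937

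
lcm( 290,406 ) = 2030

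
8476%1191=139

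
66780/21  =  3180 = 3180.00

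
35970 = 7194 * 5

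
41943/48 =13981/16 =873.81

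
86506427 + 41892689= 128399116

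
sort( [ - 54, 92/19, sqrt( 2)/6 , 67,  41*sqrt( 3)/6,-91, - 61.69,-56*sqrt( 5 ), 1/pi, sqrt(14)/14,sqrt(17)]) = [ - 56*sqrt(5), - 91, - 61.69, - 54,  sqrt(2 ) /6, sqrt(14) /14 , 1/pi,sqrt(17), 92/19,41*sqrt(3) /6,67] 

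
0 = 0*7727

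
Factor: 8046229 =79^1*179^1*  569^1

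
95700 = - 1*( - 95700 )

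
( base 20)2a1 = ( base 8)1751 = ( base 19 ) 2ED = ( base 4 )33221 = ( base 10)1001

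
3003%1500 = 3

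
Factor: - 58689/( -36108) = 6521/4012= 2^( - 2) * 17^( - 1 )*59^( - 1)*6521^1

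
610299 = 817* 747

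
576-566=10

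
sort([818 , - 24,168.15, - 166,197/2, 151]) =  [ - 166, - 24,197/2, 151,168.15, 818] 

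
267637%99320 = 68997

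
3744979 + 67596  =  3812575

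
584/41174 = 292/20587 =0.01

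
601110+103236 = 704346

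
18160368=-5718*( - 3176)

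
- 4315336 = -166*25996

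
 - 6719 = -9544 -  - 2825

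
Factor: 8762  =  2^1*13^1*337^1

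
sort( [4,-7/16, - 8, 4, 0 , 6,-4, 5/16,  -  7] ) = [-8,-7, - 4, - 7/16 , 0,5/16, 4, 4,6 ]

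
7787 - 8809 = -1022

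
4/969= 4/969 = 0.00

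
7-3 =4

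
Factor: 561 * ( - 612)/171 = -38148/19 = - 2^2 * 3^1  *11^1*17^2*19^(  -  1)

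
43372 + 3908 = 47280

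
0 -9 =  - 9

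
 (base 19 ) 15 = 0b11000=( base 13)1B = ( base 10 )24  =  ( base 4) 120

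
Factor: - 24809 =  - 24809^1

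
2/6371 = 2/6371 = 0.00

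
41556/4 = 10389 =10389.00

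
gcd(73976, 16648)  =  8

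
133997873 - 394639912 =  - 260642039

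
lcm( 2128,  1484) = 112784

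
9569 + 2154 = 11723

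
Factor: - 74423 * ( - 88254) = 6568127442 = 2^1*3^2*19^1 *3917^1*4903^1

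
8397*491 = 4122927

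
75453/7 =10779   =  10779.00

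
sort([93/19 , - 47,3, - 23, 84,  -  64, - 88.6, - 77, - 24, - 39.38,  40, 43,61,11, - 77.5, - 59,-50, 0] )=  [-88.6, -77.5,  -  77, - 64, - 59, - 50, - 47, - 39.38, - 24, - 23, 0,  3,93/19,11,  40,  43,  61,  84]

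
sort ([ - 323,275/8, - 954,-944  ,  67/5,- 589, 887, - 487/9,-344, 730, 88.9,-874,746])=[ - 954,-944,-874, - 589, - 344,-323 , - 487/9, 67/5, 275/8,88.9,730,746,887]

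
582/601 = 582/601  =  0.97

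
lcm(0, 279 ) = 0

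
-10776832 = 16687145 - 27463977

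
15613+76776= 92389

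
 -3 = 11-14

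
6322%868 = 246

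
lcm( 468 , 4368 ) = 13104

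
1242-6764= - 5522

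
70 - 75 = -5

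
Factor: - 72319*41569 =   -  3006228511= - 11^1*13^1 * 3779^1* 5563^1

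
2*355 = 710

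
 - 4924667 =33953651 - 38878318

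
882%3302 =882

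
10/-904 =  - 5/452 = - 0.01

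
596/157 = 596/157 = 3.80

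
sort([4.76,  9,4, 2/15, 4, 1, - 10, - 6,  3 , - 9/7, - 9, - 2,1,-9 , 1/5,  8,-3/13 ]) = [ - 10, - 9, - 9, - 6, - 2, - 9/7, - 3/13,2/15,1/5, 1,  1,3,4, 4,4.76,  8,9 ]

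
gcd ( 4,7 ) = 1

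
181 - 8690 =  - 8509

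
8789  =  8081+708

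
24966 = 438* 57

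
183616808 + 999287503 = 1182904311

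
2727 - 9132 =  - 6405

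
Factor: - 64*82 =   -  5248 = - 2^7*41^1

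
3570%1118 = 216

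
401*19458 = 7802658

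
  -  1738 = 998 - 2736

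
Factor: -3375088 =- 2^4*210943^1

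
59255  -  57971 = 1284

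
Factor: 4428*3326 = 2^3*3^3 * 41^1 * 1663^1 = 14727528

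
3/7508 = 3/7508 = 0.00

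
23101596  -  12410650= 10690946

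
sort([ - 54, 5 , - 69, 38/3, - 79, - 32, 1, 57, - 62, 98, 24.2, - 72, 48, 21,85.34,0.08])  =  [ -79, - 72, - 69, - 62, - 54,- 32, 0.08,1, 5, 38/3, 21,24.2, 48, 57,85.34,98 ] 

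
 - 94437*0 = 0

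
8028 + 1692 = 9720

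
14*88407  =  1237698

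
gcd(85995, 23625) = 945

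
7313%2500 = 2313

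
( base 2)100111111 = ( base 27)BM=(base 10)319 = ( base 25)cj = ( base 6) 1251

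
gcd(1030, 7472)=2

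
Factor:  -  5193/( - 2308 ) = 2^(-2)*3^2 = 9/4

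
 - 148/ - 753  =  148/753 = 0.20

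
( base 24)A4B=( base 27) 818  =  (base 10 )5867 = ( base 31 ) 638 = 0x16eb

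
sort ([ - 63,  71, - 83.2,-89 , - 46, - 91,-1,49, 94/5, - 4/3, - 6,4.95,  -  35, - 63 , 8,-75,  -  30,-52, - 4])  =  [  -  91, - 89, - 83.2,  -  75,- 63,-63,  -  52,  -  46, - 35,  -  30, - 6,-4, - 4/3,  -  1, 4.95,8, 94/5,49, 71 ]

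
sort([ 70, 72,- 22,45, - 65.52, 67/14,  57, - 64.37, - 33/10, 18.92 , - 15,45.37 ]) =[ - 65.52, - 64.37, - 22 , - 15, - 33/10,67/14, 18.92, 45,45.37, 57 , 70, 72]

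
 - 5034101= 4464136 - 9498237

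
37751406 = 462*81713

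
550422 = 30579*18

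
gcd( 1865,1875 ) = 5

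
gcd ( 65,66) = 1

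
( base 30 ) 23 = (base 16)3f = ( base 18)39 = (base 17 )3C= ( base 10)63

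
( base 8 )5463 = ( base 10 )2867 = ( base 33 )2KT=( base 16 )B33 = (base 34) 2gb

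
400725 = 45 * 8905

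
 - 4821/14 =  - 345 + 9/14 = - 344.36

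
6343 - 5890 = 453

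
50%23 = 4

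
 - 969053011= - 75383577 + -893669434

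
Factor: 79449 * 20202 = 2^1*3^2 * 7^1 *13^1*37^1*71^1*373^1 = 1605028698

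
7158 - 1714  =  5444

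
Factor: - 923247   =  -3^2*13^2*607^1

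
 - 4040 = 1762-5802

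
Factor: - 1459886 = - 2^1*729943^1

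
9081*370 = 3359970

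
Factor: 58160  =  2^4*5^1*727^1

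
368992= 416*887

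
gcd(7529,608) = 1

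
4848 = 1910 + 2938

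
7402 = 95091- 87689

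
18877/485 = 18877/485 = 38.92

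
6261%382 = 149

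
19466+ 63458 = 82924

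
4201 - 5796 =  - 1595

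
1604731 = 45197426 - 43592695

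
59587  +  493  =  60080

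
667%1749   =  667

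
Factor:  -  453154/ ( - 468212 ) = 2^(-1 )*13^1*29^1*601^1  *117053^( - 1 ) = 226577/234106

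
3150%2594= 556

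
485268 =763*636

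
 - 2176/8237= -1 + 6061/8237 = -0.26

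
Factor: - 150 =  - 2^1*3^1*5^2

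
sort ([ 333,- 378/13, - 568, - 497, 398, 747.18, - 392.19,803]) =[-568, - 497, - 392.19, - 378/13 , 333,398,747.18, 803]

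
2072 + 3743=5815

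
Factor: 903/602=3/2 = 2^(-1)*3^1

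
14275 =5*2855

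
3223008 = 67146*48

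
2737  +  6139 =8876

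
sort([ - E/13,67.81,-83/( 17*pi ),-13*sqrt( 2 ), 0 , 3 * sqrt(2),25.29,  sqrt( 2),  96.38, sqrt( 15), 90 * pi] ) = [ -13*sqrt(2 ), - 83/( 17 * pi), - E/13, 0,sqrt( 2), sqrt( 15),  3*sqrt( 2 ), 25.29, 67.81, 96.38,90 * pi]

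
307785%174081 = 133704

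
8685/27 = 321 + 2/3 = 321.67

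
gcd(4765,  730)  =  5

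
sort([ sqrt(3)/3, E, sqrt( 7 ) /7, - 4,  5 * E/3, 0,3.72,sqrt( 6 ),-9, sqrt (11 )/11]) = [-9,  -  4,0, sqrt(11) /11,  sqrt(7)/7,sqrt( 3)/3, sqrt(6), E, 3.72, 5 *E/3]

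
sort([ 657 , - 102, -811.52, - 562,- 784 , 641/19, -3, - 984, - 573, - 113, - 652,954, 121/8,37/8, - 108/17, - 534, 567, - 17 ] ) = [  -  984,-811.52, - 784, - 652, - 573, - 562, - 534, - 113, - 102, - 17, - 108/17,-3,  37/8, 121/8,641/19, 567, 657, 954]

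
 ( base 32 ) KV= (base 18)215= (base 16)29f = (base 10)671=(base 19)1G6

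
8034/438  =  18 + 25/73 = 18.34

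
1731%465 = 336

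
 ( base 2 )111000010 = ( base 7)1212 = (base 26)h8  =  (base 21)109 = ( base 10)450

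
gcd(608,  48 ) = 16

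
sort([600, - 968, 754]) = [ - 968,600,754] 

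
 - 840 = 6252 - 7092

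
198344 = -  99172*(-2) 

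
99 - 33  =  66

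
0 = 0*270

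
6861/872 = 6861/872 = 7.87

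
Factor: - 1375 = -5^3*11^1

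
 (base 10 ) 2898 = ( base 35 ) 2cs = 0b101101010010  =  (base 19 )80A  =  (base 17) A08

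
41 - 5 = 36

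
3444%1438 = 568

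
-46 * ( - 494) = 22724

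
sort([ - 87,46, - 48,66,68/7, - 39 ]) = [-87,-48, - 39,68/7,46, 66]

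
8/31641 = 8/31641=0.00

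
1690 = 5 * 338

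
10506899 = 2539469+7967430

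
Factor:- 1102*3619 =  - 2^1 * 7^1*11^1*19^1*29^1*47^1 = - 3988138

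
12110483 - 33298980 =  - 21188497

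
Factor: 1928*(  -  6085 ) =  - 11731880 = - 2^3*5^1*241^1*1217^1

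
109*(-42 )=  - 4578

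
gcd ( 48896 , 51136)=64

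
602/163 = 3 + 113/163 = 3.69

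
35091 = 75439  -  40348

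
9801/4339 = 2+1123/4339 = 2.26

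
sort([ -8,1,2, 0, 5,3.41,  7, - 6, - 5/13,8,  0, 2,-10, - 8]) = [ - 10, - 8, - 8, - 6, - 5/13,  0, 0, 1, 2, 2, 3.41, 5, 7,8]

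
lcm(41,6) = 246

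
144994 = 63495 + 81499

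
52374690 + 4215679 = 56590369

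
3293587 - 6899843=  - 3606256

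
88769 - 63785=24984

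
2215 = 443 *5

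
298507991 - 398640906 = -100132915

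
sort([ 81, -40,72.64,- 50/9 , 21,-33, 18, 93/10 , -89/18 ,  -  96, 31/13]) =[ - 96, - 40, - 33, - 50/9 , - 89/18, 31/13 , 93/10,18, 21,72.64, 81 ] 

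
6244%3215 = 3029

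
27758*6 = 166548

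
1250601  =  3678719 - 2428118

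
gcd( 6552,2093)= 91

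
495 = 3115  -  2620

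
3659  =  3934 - 275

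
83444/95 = 83444/95 = 878.36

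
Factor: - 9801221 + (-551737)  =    -  10352958 = - 2^1*3^1*7^1*11^1 *22409^1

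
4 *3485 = 13940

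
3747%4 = 3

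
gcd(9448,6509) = 1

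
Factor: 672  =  2^5*3^1 * 7^1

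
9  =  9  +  0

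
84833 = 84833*1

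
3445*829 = 2855905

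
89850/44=44925/22 = 2042.05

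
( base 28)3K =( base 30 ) 3E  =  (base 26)40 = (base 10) 104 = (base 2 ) 1101000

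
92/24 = 23/6 =3.83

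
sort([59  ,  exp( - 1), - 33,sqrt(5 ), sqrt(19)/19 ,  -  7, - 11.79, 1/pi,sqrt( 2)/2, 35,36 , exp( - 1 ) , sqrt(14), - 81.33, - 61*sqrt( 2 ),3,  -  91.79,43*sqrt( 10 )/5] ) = [ - 91.79, - 61 * sqrt( 2 ), - 81.33, - 33, - 11.79,- 7,sqrt( 19)/19,1/pi,exp( - 1 ),exp(-1), sqrt( 2) /2 , sqrt( 5),3,sqrt(14),43*sqrt( 10)/5,  35, 36,59] 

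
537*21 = 11277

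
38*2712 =103056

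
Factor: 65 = 5^1*13^1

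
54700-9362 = 45338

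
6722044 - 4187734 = 2534310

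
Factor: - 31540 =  - 2^2*5^1*19^1*83^1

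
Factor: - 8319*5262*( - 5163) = 2^1*3^3 * 47^1*59^1 * 877^1*1721^1 = 226008146214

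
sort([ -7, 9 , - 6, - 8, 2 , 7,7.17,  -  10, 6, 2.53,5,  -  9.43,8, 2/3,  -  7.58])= [  -  10,  -  9.43,-8,  -  7.58,  -  7, - 6, 2/3,2,2.53,  5  ,  6,7,7.17,8,9 ]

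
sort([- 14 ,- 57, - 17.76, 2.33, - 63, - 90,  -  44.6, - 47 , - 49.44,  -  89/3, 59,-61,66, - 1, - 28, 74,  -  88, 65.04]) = [ - 90, - 88, - 63  , - 61,  -  57,  -  49.44, - 47,-44.6,- 89/3 , - 28, - 17.76,  -  14,-1,2.33, 59, 65.04, 66,74 ]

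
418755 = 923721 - 504966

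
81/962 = 81/962  =  0.08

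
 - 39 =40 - 79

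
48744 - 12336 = 36408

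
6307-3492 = 2815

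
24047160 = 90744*265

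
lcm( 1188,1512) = 16632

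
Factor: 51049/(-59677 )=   -  71^1*83^( - 1 ) = - 71/83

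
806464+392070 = 1198534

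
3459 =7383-3924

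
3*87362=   262086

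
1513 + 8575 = 10088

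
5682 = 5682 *1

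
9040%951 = 481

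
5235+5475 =10710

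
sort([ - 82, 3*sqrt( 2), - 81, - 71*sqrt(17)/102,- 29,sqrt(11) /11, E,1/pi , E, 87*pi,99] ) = [ - 82, - 81,-29, - 71*sqrt( 17 ) /102, sqrt( 11 )/11,1/pi, E,E, 3*sqrt ( 2 ), 99, 87*pi]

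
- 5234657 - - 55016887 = 49782230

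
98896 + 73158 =172054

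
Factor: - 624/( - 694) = 312/347 =2^3 * 3^1*13^1*347^( - 1)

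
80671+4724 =85395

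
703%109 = 49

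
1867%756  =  355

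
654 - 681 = - 27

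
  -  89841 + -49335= - 139176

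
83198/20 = 4159+ 9/10 = 4159.90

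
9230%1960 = 1390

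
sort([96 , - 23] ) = [ - 23,96] 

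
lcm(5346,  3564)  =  10692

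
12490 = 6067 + 6423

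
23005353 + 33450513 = 56455866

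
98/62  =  49/31  =  1.58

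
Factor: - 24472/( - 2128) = 23/2  =  2^( - 1)*23^1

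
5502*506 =2784012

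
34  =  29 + 5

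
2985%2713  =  272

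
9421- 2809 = 6612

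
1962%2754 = 1962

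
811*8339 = 6762929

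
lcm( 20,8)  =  40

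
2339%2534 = 2339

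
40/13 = 3 + 1/13 = 3.08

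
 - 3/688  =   - 1 +685/688 = - 0.00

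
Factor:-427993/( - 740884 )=2^(-2)*185221^(-1) *427993^1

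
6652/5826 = 3326/2913 = 1.14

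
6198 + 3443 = 9641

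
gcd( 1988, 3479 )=497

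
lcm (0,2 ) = 0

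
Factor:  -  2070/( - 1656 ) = 5/4=2^( - 2)*5^1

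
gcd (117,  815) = 1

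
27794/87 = 319+41/87 = 319.47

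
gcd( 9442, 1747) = 1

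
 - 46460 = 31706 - 78166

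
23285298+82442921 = 105728219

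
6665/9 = 6665/9 = 740.56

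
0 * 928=0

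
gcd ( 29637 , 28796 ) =1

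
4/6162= 2/3081= 0.00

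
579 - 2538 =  - 1959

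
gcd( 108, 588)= 12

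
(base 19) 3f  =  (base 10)72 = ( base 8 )110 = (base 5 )242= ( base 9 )80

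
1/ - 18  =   - 1/18 = - 0.06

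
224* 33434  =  7489216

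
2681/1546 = 1 + 1135/1546 = 1.73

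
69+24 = 93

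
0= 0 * 3087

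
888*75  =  66600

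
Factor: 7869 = 3^1*43^1 * 61^1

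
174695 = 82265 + 92430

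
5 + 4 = 9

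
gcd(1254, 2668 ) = 2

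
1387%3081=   1387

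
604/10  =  60 + 2/5 = 60.40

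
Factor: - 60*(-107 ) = 6420 =2^2*3^1*5^1*107^1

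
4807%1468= 403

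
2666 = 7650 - 4984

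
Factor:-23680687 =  - 23680687^1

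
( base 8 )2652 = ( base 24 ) 2ca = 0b10110101010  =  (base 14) 758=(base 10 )1450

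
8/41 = 8/41 = 0.20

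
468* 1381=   646308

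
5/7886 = 5/7886 =0.00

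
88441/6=88441/6 =14740.17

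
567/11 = 51 + 6/11 = 51.55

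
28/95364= 7/23841=0.00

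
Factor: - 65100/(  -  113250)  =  2^1*5^( - 1 )*7^1*31^1*151^( - 1 )= 434/755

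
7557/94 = 80 + 37/94= 80.39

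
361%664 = 361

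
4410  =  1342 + 3068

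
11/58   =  11/58 = 0.19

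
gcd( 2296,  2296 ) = 2296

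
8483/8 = 8483/8 = 1060.38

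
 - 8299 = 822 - 9121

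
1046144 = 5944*176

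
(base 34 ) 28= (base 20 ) 3G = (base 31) 2e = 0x4C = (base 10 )76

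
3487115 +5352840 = 8839955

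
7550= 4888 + 2662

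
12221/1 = 12221 = 12221.00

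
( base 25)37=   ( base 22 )3g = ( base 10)82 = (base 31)2k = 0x52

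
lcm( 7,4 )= 28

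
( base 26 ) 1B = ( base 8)45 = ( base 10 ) 37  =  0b100101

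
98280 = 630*156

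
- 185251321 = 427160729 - 612412050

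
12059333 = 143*84331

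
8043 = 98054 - 90011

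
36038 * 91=3279458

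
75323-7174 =68149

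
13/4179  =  13/4179=0.00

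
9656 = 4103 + 5553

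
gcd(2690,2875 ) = 5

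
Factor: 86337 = 3^2*53^1*181^1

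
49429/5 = 9885+ 4/5= 9885.80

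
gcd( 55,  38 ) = 1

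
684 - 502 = 182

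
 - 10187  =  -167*61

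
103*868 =89404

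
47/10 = 47/10=4.70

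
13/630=13/630 = 0.02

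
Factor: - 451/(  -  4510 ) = 1/10  =  2^(  -  1)*5^(-1 )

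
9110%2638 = 1196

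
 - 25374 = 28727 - 54101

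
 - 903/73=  - 903/73 = -  12.37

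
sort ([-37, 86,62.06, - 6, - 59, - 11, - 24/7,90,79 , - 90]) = [ - 90,-59,-37, - 11, - 6,-24/7,62.06,79,86, 90] 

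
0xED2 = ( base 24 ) 6E2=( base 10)3794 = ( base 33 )3FW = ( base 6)25322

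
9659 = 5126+4533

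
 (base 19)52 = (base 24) 41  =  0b1100001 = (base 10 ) 97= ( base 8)141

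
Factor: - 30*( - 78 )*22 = 51480 = 2^3*3^2*5^1*11^1*13^1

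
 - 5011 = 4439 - 9450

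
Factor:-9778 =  - 2^1*4889^1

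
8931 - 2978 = 5953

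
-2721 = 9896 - 12617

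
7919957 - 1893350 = 6026607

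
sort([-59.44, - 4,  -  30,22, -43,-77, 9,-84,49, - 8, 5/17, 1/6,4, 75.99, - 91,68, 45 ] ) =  [ - 91 , - 84, - 77, - 59.44, - 43, -30, - 8, - 4,1/6, 5/17,4, 9,22,45,49,68,75.99]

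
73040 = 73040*1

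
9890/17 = 9890/17 = 581.76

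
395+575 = 970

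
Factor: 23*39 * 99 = 3^3*11^1*13^1 * 23^1 = 88803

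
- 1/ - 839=1/839 = 0.00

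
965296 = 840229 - - 125067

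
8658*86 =744588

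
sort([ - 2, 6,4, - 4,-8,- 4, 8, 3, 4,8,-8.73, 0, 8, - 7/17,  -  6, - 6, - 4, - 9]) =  [ - 9, - 8.73, - 8, - 6, - 6, - 4, - 4, - 4, - 2,-7/17,  0,  3, 4, 4,6,8, 8,  8]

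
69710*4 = 278840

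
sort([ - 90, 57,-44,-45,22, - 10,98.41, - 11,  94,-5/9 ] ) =[  -  90, - 45,- 44, - 11,-10, -5/9,  22 , 57,94, 98.41 ] 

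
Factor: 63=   3^2 * 7^1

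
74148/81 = 915 +11/27 =915.41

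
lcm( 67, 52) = 3484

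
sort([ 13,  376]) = [13,  376]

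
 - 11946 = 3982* (-3 )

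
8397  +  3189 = 11586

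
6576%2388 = 1800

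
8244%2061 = 0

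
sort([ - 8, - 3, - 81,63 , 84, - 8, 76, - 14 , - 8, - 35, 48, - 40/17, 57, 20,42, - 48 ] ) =[ - 81, - 48, - 35 ,  -  14, -8 ,-8, - 8 , - 3,- 40/17, 20 , 42, 48,  57, 63, 76 , 84] 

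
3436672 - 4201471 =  - 764799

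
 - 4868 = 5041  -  9909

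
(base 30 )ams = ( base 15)2D0D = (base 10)9688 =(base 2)10010111011000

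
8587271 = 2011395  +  6575876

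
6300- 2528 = 3772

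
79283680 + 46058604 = 125342284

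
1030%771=259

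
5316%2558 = 200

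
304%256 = 48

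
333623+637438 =971061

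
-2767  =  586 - 3353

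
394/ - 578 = -197/289 = - 0.68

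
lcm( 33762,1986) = 33762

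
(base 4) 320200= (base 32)3H0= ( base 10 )3616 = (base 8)7040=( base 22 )7A8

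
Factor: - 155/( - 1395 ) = 1/9 = 3^( - 2)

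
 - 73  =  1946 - 2019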